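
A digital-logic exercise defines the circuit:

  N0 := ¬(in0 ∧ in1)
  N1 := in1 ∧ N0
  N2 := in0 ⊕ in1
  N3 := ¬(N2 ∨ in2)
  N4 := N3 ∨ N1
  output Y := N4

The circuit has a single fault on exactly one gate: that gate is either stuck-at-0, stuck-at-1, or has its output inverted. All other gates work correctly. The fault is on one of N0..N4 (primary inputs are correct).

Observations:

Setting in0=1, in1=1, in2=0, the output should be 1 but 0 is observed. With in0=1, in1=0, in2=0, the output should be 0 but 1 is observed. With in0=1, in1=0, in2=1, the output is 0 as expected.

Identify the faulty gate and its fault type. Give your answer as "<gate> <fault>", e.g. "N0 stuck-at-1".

N2 inverted output

Fault-free values for test 1 (in0=1, in1=1, in2=0): N0=0, N1=0, N2=0, N3=1, N4=1, giving Y=1. Observed 0.
Test 1: faults giving observed 0 are {N2 stuck-at-1, N2 inverted output, N3 stuck-at-0, N3 inverted output, N4 stuck-at-0, N4 inverted output}.
Test 2 (in0=1, in1=0, in2=0): fault-free N0=1, N1=0, N2=1, N3=0, N4=0 → 0; observed 1. Eliminates N2 stuck-at-1, N3 stuck-at-0, N4 stuck-at-0.
Test 3 (in0=1, in1=0, in2=1): fault-free N0=1, N1=0, N2=1, N3=0, N4=0 → 0; observed 0. Eliminates N3 inverted output, N4 inverted output.
Only N2 inverted output is consistent with every test.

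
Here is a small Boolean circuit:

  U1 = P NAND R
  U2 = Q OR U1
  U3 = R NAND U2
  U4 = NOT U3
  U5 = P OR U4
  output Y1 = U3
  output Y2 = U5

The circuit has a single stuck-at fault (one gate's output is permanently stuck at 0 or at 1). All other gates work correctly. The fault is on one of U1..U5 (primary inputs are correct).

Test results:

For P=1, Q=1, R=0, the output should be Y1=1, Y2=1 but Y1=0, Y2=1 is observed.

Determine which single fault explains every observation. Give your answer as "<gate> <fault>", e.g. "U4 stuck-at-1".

Fault-free values for test 1 (P=1, Q=1, R=0): U1=1, U2=1, U3=1, U4=0, U5=1, giving Y1=1, Y2=1. Observed Y1=0, Y2=1.
Test 1: faults giving observed Y1=0, Y2=1 are {U3 stuck-at-0}.
Only U3 stuck-at-0 is consistent with every test.

U3 stuck-at-0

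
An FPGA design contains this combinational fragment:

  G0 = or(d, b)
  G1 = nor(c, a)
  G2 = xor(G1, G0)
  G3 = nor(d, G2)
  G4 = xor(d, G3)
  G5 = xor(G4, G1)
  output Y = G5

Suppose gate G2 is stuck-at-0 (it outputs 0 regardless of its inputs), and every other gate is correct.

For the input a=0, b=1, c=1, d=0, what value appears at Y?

Propagate with G2 forced: G0=1, G1=0, G2=0 [stuck-at-0], G3=1, G4=1, G5=1.
So Y = 1. (Without the fault it would be 0.)

1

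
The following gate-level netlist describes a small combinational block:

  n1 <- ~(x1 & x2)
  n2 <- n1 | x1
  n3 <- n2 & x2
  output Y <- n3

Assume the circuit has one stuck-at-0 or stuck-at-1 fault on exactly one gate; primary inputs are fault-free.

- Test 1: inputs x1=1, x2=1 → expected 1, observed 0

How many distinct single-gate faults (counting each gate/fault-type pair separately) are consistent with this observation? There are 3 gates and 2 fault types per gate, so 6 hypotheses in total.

2

Fault-free: n1=0, n2=1, n3=1 → 1. Observed 0.
  n1 stuck-at-0: output 1 ✗
  n1 stuck-at-1: output 1 ✗
  n2 stuck-at-0: output 0 ✓
  n2 stuck-at-1: output 1 ✗
  n3 stuck-at-0: output 0 ✓
  n3 stuck-at-1: output 1 ✗
Consistent faults: {n2 stuck-at-0, n3 stuck-at-0} — 2 in all.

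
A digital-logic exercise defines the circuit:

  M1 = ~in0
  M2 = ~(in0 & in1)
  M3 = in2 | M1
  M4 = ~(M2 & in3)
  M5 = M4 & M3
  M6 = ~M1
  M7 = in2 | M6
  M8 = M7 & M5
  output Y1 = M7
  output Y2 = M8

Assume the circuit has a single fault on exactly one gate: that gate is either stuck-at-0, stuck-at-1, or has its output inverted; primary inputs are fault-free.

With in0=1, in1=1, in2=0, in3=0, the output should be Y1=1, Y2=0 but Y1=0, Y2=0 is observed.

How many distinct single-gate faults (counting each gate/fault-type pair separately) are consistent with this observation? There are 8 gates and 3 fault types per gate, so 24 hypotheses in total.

6

Fault-free: M1=0, M2=0, M3=0, M4=1, M5=0, M6=1, M7=1, M8=0 → Y1=1, Y2=0. Observed Y1=0, Y2=0.
  M1: stuck-at-1, inverted output ✓; others ✗
  M2: none of the 3 fault types match ✗
  M3: none of the 3 fault types match ✗
  M4: none of the 3 fault types match ✗
  M5: none of the 3 fault types match ✗
  M6: stuck-at-0, inverted output ✓; others ✗
  M7: stuck-at-0, inverted output ✓; others ✗
  M8: none of the 3 fault types match ✗
Consistent faults: {M1 stuck-at-1, M1 inverted output, M6 stuck-at-0, M6 inverted output, M7 stuck-at-0, M7 inverted output} — 6 in all.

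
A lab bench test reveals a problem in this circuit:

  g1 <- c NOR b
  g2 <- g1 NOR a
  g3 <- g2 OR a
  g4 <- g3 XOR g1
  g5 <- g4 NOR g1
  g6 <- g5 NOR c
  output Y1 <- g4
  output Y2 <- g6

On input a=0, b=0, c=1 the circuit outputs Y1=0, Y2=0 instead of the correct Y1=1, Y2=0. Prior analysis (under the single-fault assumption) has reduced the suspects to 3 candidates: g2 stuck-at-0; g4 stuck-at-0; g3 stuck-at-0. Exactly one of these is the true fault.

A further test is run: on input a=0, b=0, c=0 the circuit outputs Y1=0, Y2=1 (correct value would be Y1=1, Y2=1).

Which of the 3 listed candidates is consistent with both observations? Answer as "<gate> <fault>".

Evaluate each candidate on input a=0, b=0, c=0:
  g2 stuck-at-0: g1=1, g2=0 [stuck-at-0], g3=0, g4=1, g5=0, g6=1 → Y1=1, Y2=1 — eliminated
  g4 stuck-at-0: g1=1, g2=0, g3=0, g4=0 [stuck-at-0], g5=0, g6=1 → Y1=0, Y2=1 — matches
  g3 stuck-at-0: g1=1, g2=0, g3=0 [stuck-at-0], g4=1, g5=0, g6=1 → Y1=1, Y2=1 — eliminated
Only g4 stuck-at-0 reproduces the observed Y1=0, Y2=1.

g4 stuck-at-0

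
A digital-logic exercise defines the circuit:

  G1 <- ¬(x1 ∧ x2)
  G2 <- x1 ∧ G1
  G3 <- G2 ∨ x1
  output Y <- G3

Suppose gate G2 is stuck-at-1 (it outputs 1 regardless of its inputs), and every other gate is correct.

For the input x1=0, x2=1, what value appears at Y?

Propagate with G2 forced: G1=1, G2=1 [stuck-at-1], G3=1.
So Y = 1. (Without the fault it would be 0.)

1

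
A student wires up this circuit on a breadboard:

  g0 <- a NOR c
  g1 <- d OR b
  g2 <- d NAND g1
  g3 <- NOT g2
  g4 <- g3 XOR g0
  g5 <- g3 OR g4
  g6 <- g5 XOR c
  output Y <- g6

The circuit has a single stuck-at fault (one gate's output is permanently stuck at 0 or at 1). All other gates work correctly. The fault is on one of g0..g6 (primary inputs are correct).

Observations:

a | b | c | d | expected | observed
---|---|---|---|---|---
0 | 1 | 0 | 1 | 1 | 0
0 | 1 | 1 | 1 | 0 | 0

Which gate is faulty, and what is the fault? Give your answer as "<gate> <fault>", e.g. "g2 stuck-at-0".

Fault-free values for test 1 (a=0, b=1, c=0, d=1): g0=1, g1=1, g2=0, g3=1, g4=0, g5=1, g6=1, giving Y=1. Observed 0.
Test 1: faults giving observed 0 are {g5 stuck-at-0, g6 stuck-at-0}.
Test 2 (a=0, b=1, c=1, d=1): fault-free g0=0, g1=1, g2=0, g3=1, g4=1, g5=1, g6=0 → 0; observed 0. Eliminates g5 stuck-at-0.
Only g6 stuck-at-0 is consistent with every test.

g6 stuck-at-0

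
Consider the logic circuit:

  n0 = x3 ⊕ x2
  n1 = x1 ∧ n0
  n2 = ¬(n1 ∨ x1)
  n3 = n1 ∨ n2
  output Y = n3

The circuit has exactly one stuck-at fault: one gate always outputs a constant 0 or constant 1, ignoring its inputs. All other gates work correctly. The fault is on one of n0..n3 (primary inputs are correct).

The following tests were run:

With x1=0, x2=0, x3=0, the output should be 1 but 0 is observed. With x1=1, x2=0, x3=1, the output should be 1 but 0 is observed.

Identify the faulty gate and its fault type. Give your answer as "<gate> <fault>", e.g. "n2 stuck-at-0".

n3 stuck-at-0

Fault-free values for test 1 (x1=0, x2=0, x3=0): n0=0, n1=0, n2=1, n3=1, giving Y=1. Observed 0.
Test 1: faults giving observed 0 are {n2 stuck-at-0, n3 stuck-at-0}.
Test 2 (x1=1, x2=0, x3=1): fault-free n0=1, n1=1, n2=0, n3=1 → 1; observed 0. Eliminates n2 stuck-at-0.
Only n3 stuck-at-0 is consistent with every test.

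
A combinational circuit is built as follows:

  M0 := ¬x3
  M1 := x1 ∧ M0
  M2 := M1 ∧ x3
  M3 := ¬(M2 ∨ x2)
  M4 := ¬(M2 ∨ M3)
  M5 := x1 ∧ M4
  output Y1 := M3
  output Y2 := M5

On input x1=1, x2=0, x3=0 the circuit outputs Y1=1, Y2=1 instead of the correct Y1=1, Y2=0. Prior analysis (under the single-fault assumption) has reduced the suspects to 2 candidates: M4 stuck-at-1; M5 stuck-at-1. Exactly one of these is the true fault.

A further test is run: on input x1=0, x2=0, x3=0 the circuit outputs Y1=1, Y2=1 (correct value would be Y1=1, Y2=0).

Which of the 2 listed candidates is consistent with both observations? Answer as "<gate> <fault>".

M5 stuck-at-1

Evaluate each candidate on input x1=0, x2=0, x3=0:
  M4 stuck-at-1: M0=1, M1=0, M2=0, M3=1, M4=1 [stuck-at-1], M5=0 → Y1=1, Y2=0 — eliminated
  M5 stuck-at-1: M0=1, M1=0, M2=0, M3=1, M4=0, M5=1 [stuck-at-1] → Y1=1, Y2=1 — matches
Only M5 stuck-at-1 reproduces the observed Y1=1, Y2=1.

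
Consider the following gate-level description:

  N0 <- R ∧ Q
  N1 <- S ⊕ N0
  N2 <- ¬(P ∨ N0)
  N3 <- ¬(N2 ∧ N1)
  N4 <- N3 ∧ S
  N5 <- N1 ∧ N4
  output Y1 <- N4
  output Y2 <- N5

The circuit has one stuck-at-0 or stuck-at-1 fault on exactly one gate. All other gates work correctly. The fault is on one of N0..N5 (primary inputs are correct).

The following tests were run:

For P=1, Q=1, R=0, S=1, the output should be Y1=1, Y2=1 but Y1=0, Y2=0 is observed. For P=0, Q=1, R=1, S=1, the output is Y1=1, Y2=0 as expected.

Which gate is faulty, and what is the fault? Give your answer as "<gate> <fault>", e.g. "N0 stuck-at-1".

Fault-free values for test 1 (P=1, Q=1, R=0, S=1): N0=0, N1=1, N2=0, N3=1, N4=1, N5=1, giving Y1=1, Y2=1. Observed Y1=0, Y2=0.
Test 1: faults giving observed Y1=0, Y2=0 are {N2 stuck-at-1, N3 stuck-at-0, N4 stuck-at-0}.
Test 2 (P=0, Q=1, R=1, S=1): fault-free N0=1, N1=0, N2=0, N3=1, N4=1, N5=0 → Y1=1, Y2=0; observed Y1=1, Y2=0. Eliminates N3 stuck-at-0, N4 stuck-at-0.
Only N2 stuck-at-1 is consistent with every test.

N2 stuck-at-1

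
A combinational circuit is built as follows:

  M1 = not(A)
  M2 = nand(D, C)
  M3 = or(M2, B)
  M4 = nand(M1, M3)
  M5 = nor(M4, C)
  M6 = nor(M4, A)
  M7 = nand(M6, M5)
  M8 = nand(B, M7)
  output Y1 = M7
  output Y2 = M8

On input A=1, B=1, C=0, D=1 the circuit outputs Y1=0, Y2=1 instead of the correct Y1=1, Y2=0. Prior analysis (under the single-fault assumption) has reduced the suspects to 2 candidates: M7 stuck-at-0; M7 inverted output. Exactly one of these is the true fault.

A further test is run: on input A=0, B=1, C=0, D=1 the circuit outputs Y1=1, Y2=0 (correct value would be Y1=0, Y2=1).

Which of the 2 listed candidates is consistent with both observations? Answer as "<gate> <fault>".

Evaluate each candidate on input A=0, B=1, C=0, D=1:
  M7 stuck-at-0: M1=1, M2=1, M3=1, M4=0, M5=1, M6=1, M7=0 [stuck-at-0], M8=1 → Y1=0, Y2=1 — eliminated
  M7 inverted output: M1=1, M2=1, M3=1, M4=0, M5=1, M6=1, M7=1 [inverted output], M8=0 → Y1=1, Y2=0 — matches
Only M7 inverted output reproduces the observed Y1=1, Y2=0.

M7 inverted output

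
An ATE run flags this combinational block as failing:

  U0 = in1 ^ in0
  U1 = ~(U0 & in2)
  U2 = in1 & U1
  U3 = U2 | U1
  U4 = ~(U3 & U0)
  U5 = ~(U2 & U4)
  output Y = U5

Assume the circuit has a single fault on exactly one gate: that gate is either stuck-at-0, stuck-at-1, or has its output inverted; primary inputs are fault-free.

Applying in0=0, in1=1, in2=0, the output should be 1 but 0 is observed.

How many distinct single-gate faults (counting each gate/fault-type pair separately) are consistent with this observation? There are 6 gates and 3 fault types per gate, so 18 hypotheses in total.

8

Fault-free: U0=1, U1=1, U2=1, U3=1, U4=0, U5=1 → 1. Observed 0.
  U0: stuck-at-0, inverted output ✓; others ✗
  U1: none of the 3 fault types match ✗
  U2: none of the 3 fault types match ✗
  U3: stuck-at-0, inverted output ✓; others ✗
  U4: stuck-at-1, inverted output ✓; others ✗
  U5: stuck-at-0, inverted output ✓; others ✗
Consistent faults: {U0 stuck-at-0, U0 inverted output, U3 stuck-at-0, U3 inverted output, U4 stuck-at-1, U4 inverted output, U5 stuck-at-0, U5 inverted output} — 8 in all.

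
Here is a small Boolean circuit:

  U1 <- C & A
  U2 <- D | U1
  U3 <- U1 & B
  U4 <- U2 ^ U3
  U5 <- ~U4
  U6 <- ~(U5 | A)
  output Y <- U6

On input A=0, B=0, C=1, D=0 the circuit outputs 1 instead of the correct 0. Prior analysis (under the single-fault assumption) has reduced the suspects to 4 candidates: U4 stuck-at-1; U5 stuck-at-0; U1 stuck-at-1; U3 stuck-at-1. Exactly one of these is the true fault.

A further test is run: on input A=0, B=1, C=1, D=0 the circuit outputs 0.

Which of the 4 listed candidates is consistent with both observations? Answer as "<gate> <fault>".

U1 stuck-at-1

Evaluate each candidate on input A=0, B=1, C=1, D=0:
  U4 stuck-at-1: U1=0, U2=0, U3=0, U4=1 [stuck-at-1], U5=0, U6=1 → 1 — eliminated
  U5 stuck-at-0: U1=0, U2=0, U3=0, U4=0, U5=0 [stuck-at-0], U6=1 → 1 — eliminated
  U1 stuck-at-1: U1=1 [stuck-at-1], U2=1, U3=1, U4=0, U5=1, U6=0 → 0 — matches
  U3 stuck-at-1: U1=0, U2=0, U3=1 [stuck-at-1], U4=1, U5=0, U6=1 → 1 — eliminated
Only U1 stuck-at-1 reproduces the observed 0.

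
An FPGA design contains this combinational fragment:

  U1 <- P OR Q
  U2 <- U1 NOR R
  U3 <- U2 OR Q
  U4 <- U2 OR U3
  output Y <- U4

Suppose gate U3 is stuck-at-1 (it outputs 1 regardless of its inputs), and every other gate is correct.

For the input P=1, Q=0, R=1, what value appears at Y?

Propagate with U3 forced: U1=1, U2=0, U3=1 [stuck-at-1], U4=1.
So Y = 1. (Without the fault it would be 0.)

1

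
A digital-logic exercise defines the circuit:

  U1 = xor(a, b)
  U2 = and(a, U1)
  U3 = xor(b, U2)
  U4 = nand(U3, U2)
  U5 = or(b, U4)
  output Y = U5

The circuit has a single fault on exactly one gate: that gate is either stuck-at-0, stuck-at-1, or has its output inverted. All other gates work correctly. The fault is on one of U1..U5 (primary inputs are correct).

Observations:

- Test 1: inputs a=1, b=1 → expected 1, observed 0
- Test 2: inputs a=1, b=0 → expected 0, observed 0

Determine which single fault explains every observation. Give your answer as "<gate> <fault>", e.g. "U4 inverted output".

U5 stuck-at-0

Fault-free values for test 1 (a=1, b=1): U1=0, U2=0, U3=1, U4=1, U5=1, giving Y=1. Observed 0.
Test 1: faults giving observed 0 are {U5 stuck-at-0, U5 inverted output}.
Test 2 (a=1, b=0): fault-free U1=1, U2=1, U3=1, U4=0, U5=0 → 0; observed 0. Eliminates U5 inverted output.
Only U5 stuck-at-0 is consistent with every test.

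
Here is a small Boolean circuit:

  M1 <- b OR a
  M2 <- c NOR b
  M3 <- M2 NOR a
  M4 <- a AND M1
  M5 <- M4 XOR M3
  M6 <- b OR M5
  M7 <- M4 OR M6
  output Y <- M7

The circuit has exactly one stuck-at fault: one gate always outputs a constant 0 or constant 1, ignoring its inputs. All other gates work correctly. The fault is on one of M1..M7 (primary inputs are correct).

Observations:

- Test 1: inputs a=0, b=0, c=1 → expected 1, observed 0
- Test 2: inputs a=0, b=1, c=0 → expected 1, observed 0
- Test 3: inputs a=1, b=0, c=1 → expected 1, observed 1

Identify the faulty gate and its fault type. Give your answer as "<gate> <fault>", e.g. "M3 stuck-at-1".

M6 stuck-at-0

Fault-free values for test 1 (a=0, b=0, c=1): M1=0, M2=0, M3=1, M4=0, M5=1, M6=1, M7=1, giving Y=1. Observed 0.
Test 1: faults giving observed 0 are {M2 stuck-at-1, M3 stuck-at-0, M5 stuck-at-0, M6 stuck-at-0, M7 stuck-at-0}.
Test 2 (a=0, b=1, c=0): fault-free M1=1, M2=0, M3=1, M4=0, M5=1, M6=1, M7=1 → 1; observed 0. Eliminates M2 stuck-at-1, M3 stuck-at-0, M5 stuck-at-0.
Test 3 (a=1, b=0, c=1): fault-free M1=1, M2=0, M3=0, M4=1, M5=1, M6=1, M7=1 → 1; observed 1. Eliminates M7 stuck-at-0.
Only M6 stuck-at-0 is consistent with every test.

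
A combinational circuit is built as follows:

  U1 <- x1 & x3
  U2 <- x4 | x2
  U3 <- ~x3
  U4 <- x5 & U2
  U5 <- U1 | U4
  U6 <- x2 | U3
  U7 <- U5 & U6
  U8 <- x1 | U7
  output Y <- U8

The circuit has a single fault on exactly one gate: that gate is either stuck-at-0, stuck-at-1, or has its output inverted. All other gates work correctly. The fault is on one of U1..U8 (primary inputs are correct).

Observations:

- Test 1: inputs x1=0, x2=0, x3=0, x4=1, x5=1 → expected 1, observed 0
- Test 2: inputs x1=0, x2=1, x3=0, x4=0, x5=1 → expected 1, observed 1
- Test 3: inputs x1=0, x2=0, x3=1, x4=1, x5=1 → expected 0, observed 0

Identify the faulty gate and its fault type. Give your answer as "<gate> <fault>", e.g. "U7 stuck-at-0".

Fault-free values for test 1 (x1=0, x2=0, x3=0, x4=1, x5=1): U1=0, U2=1, U3=1, U4=1, U5=1, U6=1, U7=1, U8=1, giving Y=1. Observed 0.
Test 1: faults giving observed 0 are {U2 stuck-at-0, U2 inverted output, U3 stuck-at-0, U3 inverted output, U4 stuck-at-0, U4 inverted output, U5 stuck-at-0, U5 inverted output, U6 stuck-at-0, U6 inverted output, U7 stuck-at-0, U7 inverted output, U8 stuck-at-0, U8 inverted output}.
Test 2 (x1=0, x2=1, x3=0, x4=0, x5=1): fault-free U1=0, U2=1, U3=1, U4=1, U5=1, U6=1, U7=1, U8=1 → 1; observed 1. Eliminates U2 stuck-at-0, U2 inverted output, U4 stuck-at-0, U4 inverted output, U5 stuck-at-0, U5 inverted output, U6 stuck-at-0, U6 inverted output, U7 stuck-at-0, U7 inverted output, U8 stuck-at-0, U8 inverted output.
Test 3 (x1=0, x2=0, x3=1, x4=1, x5=1): fault-free U1=0, U2=1, U3=0, U4=1, U5=1, U6=0, U7=0, U8=0 → 0; observed 0. Eliminates U3 inverted output.
Only U3 stuck-at-0 is consistent with every test.

U3 stuck-at-0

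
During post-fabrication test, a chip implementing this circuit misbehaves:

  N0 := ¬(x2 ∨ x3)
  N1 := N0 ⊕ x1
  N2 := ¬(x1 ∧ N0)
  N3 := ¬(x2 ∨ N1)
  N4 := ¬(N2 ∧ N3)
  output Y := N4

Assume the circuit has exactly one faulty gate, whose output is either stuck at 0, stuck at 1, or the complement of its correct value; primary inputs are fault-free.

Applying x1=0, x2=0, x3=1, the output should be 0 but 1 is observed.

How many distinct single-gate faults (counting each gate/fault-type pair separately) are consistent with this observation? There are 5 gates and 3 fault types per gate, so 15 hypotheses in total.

Fault-free: N0=0, N1=0, N2=1, N3=1, N4=0 → 0. Observed 1.
  N0: stuck-at-1, inverted output ✓; others ✗
  N1: stuck-at-1, inverted output ✓; others ✗
  N2: stuck-at-0, inverted output ✓; others ✗
  N3: stuck-at-0, inverted output ✓; others ✗
  N4: stuck-at-1, inverted output ✓; others ✗
Consistent faults: {N0 stuck-at-1, N0 inverted output, N1 stuck-at-1, N1 inverted output, N2 stuck-at-0, N2 inverted output, N3 stuck-at-0, N3 inverted output, N4 stuck-at-1, N4 inverted output} — 10 in all.

10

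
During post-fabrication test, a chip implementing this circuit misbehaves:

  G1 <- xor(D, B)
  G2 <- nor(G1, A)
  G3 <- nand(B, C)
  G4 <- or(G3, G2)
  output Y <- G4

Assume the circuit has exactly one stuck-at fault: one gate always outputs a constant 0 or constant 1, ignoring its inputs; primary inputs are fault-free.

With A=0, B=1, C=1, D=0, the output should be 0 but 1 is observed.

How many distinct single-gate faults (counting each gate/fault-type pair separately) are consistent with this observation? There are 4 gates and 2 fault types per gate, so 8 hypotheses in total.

4

Fault-free: G1=1, G2=0, G3=0, G4=0 → 0. Observed 1.
  G1 stuck-at-0: output 1 ✓
  G1 stuck-at-1: output 0 ✗
  G2 stuck-at-0: output 0 ✗
  G2 stuck-at-1: output 1 ✓
  G3 stuck-at-0: output 0 ✗
  G3 stuck-at-1: output 1 ✓
  G4 stuck-at-0: output 0 ✗
  G4 stuck-at-1: output 1 ✓
Consistent faults: {G1 stuck-at-0, G2 stuck-at-1, G3 stuck-at-1, G4 stuck-at-1} — 4 in all.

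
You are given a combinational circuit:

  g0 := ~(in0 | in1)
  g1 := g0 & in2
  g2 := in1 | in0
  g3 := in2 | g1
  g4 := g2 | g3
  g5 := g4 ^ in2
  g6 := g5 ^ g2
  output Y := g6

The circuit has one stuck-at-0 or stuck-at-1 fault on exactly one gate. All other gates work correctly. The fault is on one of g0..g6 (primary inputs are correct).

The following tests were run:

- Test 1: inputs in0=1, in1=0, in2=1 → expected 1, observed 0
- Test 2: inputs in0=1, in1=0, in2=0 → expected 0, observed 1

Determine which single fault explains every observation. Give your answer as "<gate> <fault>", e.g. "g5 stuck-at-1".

g4 stuck-at-0

Fault-free values for test 1 (in0=1, in1=0, in2=1): g0=0, g1=0, g2=1, g3=1, g4=1, g5=0, g6=1, giving Y=1. Observed 0.
Test 1: faults giving observed 0 are {g2 stuck-at-0, g4 stuck-at-0, g5 stuck-at-1, g6 stuck-at-0}.
Test 2 (in0=1, in1=0, in2=0): fault-free g0=0, g1=0, g2=1, g3=0, g4=1, g5=1, g6=0 → 0; observed 1. Eliminates g2 stuck-at-0, g5 stuck-at-1, g6 stuck-at-0.
Only g4 stuck-at-0 is consistent with every test.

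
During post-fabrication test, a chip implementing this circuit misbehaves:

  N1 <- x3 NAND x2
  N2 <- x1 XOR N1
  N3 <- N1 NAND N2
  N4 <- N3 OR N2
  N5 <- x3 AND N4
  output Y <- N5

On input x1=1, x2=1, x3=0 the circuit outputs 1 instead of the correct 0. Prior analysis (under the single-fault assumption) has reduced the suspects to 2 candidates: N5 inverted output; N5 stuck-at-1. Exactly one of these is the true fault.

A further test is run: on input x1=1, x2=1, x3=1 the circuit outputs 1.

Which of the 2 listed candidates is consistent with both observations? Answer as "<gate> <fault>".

Evaluate each candidate on input x1=1, x2=1, x3=1:
  N5 inverted output: N1=0, N2=1, N3=1, N4=1, N5=0 [inverted output] → 0 — eliminated
  N5 stuck-at-1: N1=0, N2=1, N3=1, N4=1, N5=1 [stuck-at-1] → 1 — matches
Only N5 stuck-at-1 reproduces the observed 1.

N5 stuck-at-1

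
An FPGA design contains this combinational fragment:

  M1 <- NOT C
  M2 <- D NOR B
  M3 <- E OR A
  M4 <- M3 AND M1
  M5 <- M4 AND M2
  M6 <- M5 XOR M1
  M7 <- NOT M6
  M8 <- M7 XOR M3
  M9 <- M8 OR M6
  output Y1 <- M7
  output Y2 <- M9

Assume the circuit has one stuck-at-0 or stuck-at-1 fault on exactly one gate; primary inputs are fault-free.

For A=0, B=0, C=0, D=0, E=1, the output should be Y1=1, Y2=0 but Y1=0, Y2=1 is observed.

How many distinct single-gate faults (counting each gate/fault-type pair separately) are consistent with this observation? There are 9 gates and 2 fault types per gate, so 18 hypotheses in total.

Fault-free: M1=1, M2=1, M3=1, M4=1, M5=1, M6=0, M7=1, M8=0, M9=0 → Y1=1, Y2=0. Observed Y1=0, Y2=1.
  M1: none of the 2 fault types match ✗
  M2: stuck-at-0 ✓; others ✗
  M3: stuck-at-0 ✓; others ✗
  M4: stuck-at-0 ✓; others ✗
  M5: stuck-at-0 ✓; others ✗
  M6: stuck-at-1 ✓; others ✗
  M7: stuck-at-0 ✓; others ✗
  M8: none of the 2 fault types match ✗
  M9: none of the 2 fault types match ✗
Consistent faults: {M2 stuck-at-0, M3 stuck-at-0, M4 stuck-at-0, M5 stuck-at-0, M6 stuck-at-1, M7 stuck-at-0} — 6 in all.

6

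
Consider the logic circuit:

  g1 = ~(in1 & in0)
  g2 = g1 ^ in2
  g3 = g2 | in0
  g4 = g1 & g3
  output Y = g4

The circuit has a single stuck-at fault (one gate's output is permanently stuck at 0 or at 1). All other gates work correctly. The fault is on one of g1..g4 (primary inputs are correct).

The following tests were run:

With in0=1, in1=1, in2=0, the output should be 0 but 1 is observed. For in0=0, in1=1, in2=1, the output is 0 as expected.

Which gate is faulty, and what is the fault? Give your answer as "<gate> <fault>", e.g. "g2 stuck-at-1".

Fault-free values for test 1 (in0=1, in1=1, in2=0): g1=0, g2=0, g3=1, g4=0, giving Y=0. Observed 1.
Test 1: faults giving observed 1 are {g1 stuck-at-1, g4 stuck-at-1}.
Test 2 (in0=0, in1=1, in2=1): fault-free g1=1, g2=0, g3=0, g4=0 → 0; observed 0. Eliminates g4 stuck-at-1.
Only g1 stuck-at-1 is consistent with every test.

g1 stuck-at-1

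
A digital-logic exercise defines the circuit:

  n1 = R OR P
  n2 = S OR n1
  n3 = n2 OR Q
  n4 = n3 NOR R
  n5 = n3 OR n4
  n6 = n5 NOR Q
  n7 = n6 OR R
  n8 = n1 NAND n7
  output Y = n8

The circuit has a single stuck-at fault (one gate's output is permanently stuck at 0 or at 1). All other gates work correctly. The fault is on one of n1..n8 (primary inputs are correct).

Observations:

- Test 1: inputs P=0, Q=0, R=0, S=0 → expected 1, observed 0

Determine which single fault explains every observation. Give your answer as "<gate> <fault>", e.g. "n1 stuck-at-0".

n8 stuck-at-0

Fault-free values for test 1 (P=0, Q=0, R=0, S=0): n1=0, n2=0, n3=0, n4=1, n5=1, n6=0, n7=0, n8=1, giving Y=1. Observed 0.
Test 1: faults giving observed 0 are {n8 stuck-at-0}.
Only n8 stuck-at-0 is consistent with every test.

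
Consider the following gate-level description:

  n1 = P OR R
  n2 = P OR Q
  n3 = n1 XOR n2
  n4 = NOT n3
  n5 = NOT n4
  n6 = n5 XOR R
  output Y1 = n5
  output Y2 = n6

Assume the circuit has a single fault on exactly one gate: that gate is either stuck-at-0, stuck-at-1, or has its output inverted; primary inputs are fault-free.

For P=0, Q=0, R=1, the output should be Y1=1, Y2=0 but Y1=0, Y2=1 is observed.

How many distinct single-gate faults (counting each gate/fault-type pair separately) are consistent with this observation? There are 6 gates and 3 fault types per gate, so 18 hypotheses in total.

Fault-free: n1=1, n2=0, n3=1, n4=0, n5=1, n6=0 → Y1=1, Y2=0. Observed Y1=0, Y2=1.
  n1: stuck-at-0, inverted output ✓; others ✗
  n2: stuck-at-1, inverted output ✓; others ✗
  n3: stuck-at-0, inverted output ✓; others ✗
  n4: stuck-at-1, inverted output ✓; others ✗
  n5: stuck-at-0, inverted output ✓; others ✗
  n6: none of the 3 fault types match ✗
Consistent faults: {n1 stuck-at-0, n1 inverted output, n2 stuck-at-1, n2 inverted output, n3 stuck-at-0, n3 inverted output, n4 stuck-at-1, n4 inverted output, n5 stuck-at-0, n5 inverted output} — 10 in all.

10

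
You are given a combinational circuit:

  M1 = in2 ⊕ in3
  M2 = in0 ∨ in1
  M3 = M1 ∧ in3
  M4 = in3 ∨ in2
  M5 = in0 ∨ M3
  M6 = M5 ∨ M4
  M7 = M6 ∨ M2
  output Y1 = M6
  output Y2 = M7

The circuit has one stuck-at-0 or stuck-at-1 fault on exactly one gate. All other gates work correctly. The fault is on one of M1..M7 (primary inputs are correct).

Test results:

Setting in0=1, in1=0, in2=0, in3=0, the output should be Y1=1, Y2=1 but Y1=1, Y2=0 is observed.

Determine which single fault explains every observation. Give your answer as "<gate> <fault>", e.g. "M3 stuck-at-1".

Fault-free values for test 1 (in0=1, in1=0, in2=0, in3=0): M1=0, M2=1, M3=0, M4=0, M5=1, M6=1, M7=1, giving Y1=1, Y2=1. Observed Y1=1, Y2=0.
Test 1: faults giving observed Y1=1, Y2=0 are {M7 stuck-at-0}.
Only M7 stuck-at-0 is consistent with every test.

M7 stuck-at-0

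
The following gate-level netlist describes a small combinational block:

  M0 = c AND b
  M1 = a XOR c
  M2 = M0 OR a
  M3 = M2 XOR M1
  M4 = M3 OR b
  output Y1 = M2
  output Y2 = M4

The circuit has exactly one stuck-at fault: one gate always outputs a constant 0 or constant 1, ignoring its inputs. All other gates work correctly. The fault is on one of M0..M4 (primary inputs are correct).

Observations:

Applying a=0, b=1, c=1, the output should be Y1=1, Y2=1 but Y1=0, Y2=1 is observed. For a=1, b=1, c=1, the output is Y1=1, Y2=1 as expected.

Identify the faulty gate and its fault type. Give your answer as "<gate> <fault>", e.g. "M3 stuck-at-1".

Fault-free values for test 1 (a=0, b=1, c=1): M0=1, M1=1, M2=1, M3=0, M4=1, giving Y1=1, Y2=1. Observed Y1=0, Y2=1.
Test 1: faults giving observed Y1=0, Y2=1 are {M0 stuck-at-0, M2 stuck-at-0}.
Test 2 (a=1, b=1, c=1): fault-free M0=1, M1=0, M2=1, M3=1, M4=1 → Y1=1, Y2=1; observed Y1=1, Y2=1. Eliminates M2 stuck-at-0.
Only M0 stuck-at-0 is consistent with every test.

M0 stuck-at-0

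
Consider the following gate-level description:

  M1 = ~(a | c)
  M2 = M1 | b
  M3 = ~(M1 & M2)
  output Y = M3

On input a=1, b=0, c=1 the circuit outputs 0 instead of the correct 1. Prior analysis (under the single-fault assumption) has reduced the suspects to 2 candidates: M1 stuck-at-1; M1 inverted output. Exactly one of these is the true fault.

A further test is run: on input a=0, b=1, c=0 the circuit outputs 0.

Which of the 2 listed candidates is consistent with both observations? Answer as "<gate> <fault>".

M1 stuck-at-1

Evaluate each candidate on input a=0, b=1, c=0:
  M1 stuck-at-1: M1=1 [stuck-at-1], M2=1, M3=0 → 0 — matches
  M1 inverted output: M1=0 [inverted output], M2=1, M3=1 → 1 — eliminated
Only M1 stuck-at-1 reproduces the observed 0.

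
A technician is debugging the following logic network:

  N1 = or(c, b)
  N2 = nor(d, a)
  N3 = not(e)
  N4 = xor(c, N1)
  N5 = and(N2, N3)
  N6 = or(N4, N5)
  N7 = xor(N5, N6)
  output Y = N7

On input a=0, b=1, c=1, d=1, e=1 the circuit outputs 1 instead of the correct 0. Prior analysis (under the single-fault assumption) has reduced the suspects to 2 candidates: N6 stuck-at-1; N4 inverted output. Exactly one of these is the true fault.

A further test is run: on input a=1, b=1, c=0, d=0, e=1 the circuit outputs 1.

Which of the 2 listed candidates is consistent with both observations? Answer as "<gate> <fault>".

N6 stuck-at-1

Evaluate each candidate on input a=1, b=1, c=0, d=0, e=1:
  N6 stuck-at-1: N1=1, N2=0, N3=0, N4=1, N5=0, N6=1 [stuck-at-1], N7=1 → 1 — matches
  N4 inverted output: N1=1, N2=0, N3=0, N4=0 [inverted output], N5=0, N6=0, N7=0 → 0 — eliminated
Only N6 stuck-at-1 reproduces the observed 1.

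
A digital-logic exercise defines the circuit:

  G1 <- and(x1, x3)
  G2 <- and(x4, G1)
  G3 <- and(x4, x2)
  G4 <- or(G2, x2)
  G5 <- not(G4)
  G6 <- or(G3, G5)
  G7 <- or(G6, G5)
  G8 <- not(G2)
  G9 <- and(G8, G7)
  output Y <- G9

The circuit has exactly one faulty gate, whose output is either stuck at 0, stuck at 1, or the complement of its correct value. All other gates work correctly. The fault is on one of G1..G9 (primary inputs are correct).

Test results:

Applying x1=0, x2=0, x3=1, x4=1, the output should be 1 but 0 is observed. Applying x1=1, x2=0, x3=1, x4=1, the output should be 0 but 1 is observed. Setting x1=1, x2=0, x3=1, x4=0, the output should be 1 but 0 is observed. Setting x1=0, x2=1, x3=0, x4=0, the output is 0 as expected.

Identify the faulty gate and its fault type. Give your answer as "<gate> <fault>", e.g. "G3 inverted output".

G2 inverted output

Fault-free values for test 1 (x1=0, x2=0, x3=1, x4=1): G1=0, G2=0, G3=0, G4=0, G5=1, G6=1, G7=1, G8=1, G9=1, giving Y=1. Observed 0.
Test 1: faults giving observed 0 are {G1 stuck-at-1, G1 inverted output, G2 stuck-at-1, G2 inverted output, G4 stuck-at-1, G4 inverted output, G5 stuck-at-0, G5 inverted output, G7 stuck-at-0, G7 inverted output, G8 stuck-at-0, G8 inverted output, G9 stuck-at-0, G9 inverted output}.
Test 2 (x1=1, x2=0, x3=1, x4=1): fault-free G1=1, G2=1, G3=0, G4=1, G5=0, G6=0, G7=0, G8=0, G9=0 → 0; observed 1. Eliminates G1 stuck-at-1, G2 stuck-at-1, G4 stuck-at-1, G4 inverted output, G5 stuck-at-0, G5 inverted output, G7 stuck-at-0, G7 inverted output, G8 stuck-at-0, G8 inverted output, G9 stuck-at-0.
Test 3 (x1=1, x2=0, x3=1, x4=0): fault-free G1=1, G2=0, G3=0, G4=0, G5=1, G6=1, G7=1, G8=1, G9=1 → 1; observed 0. Eliminates G1 inverted output.
Test 4 (x1=0, x2=1, x3=0, x4=0): fault-free G1=0, G2=0, G3=0, G4=1, G5=0, G6=0, G7=0, G8=1, G9=0 → 0; observed 0. Eliminates G9 inverted output.
Only G2 inverted output is consistent with every test.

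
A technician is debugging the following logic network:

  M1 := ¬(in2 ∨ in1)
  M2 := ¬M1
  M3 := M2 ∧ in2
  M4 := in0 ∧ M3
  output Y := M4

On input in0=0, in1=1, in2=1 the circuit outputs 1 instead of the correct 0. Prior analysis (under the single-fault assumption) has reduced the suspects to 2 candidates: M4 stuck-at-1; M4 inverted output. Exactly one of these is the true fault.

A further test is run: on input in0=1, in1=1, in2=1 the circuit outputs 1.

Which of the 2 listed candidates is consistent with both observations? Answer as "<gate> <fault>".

M4 stuck-at-1

Evaluate each candidate on input in0=1, in1=1, in2=1:
  M4 stuck-at-1: M1=0, M2=1, M3=1, M4=1 [stuck-at-1] → 1 — matches
  M4 inverted output: M1=0, M2=1, M3=1, M4=0 [inverted output] → 0 — eliminated
Only M4 stuck-at-1 reproduces the observed 1.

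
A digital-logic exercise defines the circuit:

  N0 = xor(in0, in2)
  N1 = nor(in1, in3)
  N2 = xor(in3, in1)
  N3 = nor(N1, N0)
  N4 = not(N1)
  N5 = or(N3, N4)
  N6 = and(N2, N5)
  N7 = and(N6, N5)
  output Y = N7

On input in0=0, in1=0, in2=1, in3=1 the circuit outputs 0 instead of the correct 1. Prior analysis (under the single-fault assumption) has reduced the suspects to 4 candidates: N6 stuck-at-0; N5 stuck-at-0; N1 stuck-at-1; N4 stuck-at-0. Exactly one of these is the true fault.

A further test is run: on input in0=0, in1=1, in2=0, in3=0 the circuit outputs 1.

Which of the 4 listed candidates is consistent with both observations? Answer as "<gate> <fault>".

N4 stuck-at-0

Evaluate each candidate on input in0=0, in1=1, in2=0, in3=0:
  N6 stuck-at-0: N0=0, N1=0, N2=1, N3=1, N4=1, N5=1, N6=0 [stuck-at-0], N7=0 → 0 — eliminated
  N5 stuck-at-0: N0=0, N1=0, N2=1, N3=1, N4=1, N5=0 [stuck-at-0], N6=0, N7=0 → 0 — eliminated
  N1 stuck-at-1: N0=0, N1=1 [stuck-at-1], N2=1, N3=0, N4=0, N5=0, N6=0, N7=0 → 0 — eliminated
  N4 stuck-at-0: N0=0, N1=0, N2=1, N3=1, N4=0 [stuck-at-0], N5=1, N6=1, N7=1 → 1 — matches
Only N4 stuck-at-0 reproduces the observed 1.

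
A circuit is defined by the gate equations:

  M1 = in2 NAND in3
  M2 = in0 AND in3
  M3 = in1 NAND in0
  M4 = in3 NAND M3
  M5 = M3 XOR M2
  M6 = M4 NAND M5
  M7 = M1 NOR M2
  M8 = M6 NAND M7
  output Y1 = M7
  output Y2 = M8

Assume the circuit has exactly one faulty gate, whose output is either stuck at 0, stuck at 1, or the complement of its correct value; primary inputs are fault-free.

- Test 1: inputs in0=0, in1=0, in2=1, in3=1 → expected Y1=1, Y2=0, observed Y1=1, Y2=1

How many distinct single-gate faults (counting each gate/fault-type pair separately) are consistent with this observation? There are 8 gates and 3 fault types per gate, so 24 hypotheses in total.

6

Fault-free: M1=0, M2=0, M3=1, M4=0, M5=1, M6=1, M7=1, M8=0 → Y1=1, Y2=0. Observed Y1=1, Y2=1.
  M1: none of the 3 fault types match ✗
  M2: none of the 3 fault types match ✗
  M3: none of the 3 fault types match ✗
  M4: stuck-at-1, inverted output ✓; others ✗
  M5: none of the 3 fault types match ✗
  M6: stuck-at-0, inverted output ✓; others ✗
  M7: none of the 3 fault types match ✗
  M8: stuck-at-1, inverted output ✓; others ✗
Consistent faults: {M4 stuck-at-1, M4 inverted output, M6 stuck-at-0, M6 inverted output, M8 stuck-at-1, M8 inverted output} — 6 in all.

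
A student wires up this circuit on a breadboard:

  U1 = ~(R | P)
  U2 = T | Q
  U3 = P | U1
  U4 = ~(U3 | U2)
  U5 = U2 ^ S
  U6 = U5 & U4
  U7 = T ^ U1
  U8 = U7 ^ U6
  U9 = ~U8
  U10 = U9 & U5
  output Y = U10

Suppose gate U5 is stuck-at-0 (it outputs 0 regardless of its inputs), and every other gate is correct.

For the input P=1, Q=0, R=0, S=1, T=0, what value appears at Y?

Propagate with U5 forced: U1=0, U2=0, U3=1, U4=0, U5=0 [stuck-at-0], U6=0, U7=0, U8=0, U9=1, U10=0.
So Y = 0. (Without the fault it would be 1.)

0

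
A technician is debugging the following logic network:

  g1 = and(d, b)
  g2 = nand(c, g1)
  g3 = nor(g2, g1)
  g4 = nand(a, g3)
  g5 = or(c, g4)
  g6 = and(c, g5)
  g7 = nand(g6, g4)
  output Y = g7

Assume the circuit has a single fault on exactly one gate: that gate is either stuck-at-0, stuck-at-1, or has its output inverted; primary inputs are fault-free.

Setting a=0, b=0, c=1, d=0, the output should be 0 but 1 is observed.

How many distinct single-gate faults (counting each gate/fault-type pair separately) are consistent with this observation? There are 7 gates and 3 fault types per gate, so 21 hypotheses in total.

8

Fault-free: g1=0, g2=1, g3=0, g4=1, g5=1, g6=1, g7=0 → 0. Observed 1.
  g1: none of the 3 fault types match ✗
  g2: none of the 3 fault types match ✗
  g3: none of the 3 fault types match ✗
  g4: stuck-at-0, inverted output ✓; others ✗
  g5: stuck-at-0, inverted output ✓; others ✗
  g6: stuck-at-0, inverted output ✓; others ✗
  g7: stuck-at-1, inverted output ✓; others ✗
Consistent faults: {g4 stuck-at-0, g4 inverted output, g5 stuck-at-0, g5 inverted output, g6 stuck-at-0, g6 inverted output, g7 stuck-at-1, g7 inverted output} — 8 in all.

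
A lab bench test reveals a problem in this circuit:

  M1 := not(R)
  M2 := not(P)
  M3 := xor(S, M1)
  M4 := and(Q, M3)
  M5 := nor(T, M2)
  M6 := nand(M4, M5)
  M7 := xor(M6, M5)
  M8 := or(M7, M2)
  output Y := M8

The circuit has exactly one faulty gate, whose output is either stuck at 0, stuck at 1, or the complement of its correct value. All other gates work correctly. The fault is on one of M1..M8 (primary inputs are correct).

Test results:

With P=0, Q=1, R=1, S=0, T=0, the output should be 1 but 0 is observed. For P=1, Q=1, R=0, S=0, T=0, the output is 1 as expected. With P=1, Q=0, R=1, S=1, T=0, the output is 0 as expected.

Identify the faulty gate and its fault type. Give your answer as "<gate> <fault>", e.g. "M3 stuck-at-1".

M2 stuck-at-0

Fault-free values for test 1 (P=0, Q=1, R=1, S=0, T=0): M1=0, M2=1, M3=0, M4=0, M5=0, M6=1, M7=1, M8=1, giving Y=1. Observed 0.
Test 1: faults giving observed 0 are {M2 stuck-at-0, M2 inverted output, M8 stuck-at-0, M8 inverted output}.
Test 2 (P=1, Q=1, R=0, S=0, T=0): fault-free M1=1, M2=0, M3=1, M4=1, M5=1, M6=0, M7=1, M8=1 → 1; observed 1. Eliminates M8 stuck-at-0, M8 inverted output.
Test 3 (P=1, Q=0, R=1, S=1, T=0): fault-free M1=0, M2=0, M3=1, M4=0, M5=1, M6=1, M7=0, M8=0 → 0; observed 0. Eliminates M2 inverted output.
Only M2 stuck-at-0 is consistent with every test.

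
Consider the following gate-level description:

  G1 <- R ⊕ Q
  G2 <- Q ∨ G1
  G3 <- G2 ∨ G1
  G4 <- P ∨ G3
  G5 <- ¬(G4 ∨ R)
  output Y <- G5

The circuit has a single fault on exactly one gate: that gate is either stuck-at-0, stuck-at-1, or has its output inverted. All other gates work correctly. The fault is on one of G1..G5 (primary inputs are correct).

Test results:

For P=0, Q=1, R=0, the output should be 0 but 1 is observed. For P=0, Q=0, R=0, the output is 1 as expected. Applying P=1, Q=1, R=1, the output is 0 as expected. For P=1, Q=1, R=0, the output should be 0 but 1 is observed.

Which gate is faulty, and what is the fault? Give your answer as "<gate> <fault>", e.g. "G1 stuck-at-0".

Fault-free values for test 1 (P=0, Q=1, R=0): G1=1, G2=1, G3=1, G4=1, G5=0, giving Y=0. Observed 1.
Test 1: faults giving observed 1 are {G3 stuck-at-0, G3 inverted output, G4 stuck-at-0, G4 inverted output, G5 stuck-at-1, G5 inverted output}.
Test 2 (P=0, Q=0, R=0): fault-free G1=0, G2=0, G3=0, G4=0, G5=1 → 1; observed 1. Eliminates G3 inverted output, G4 inverted output, G5 inverted output.
Test 3 (P=1, Q=1, R=1): fault-free G1=0, G2=1, G3=1, G4=1, G5=0 → 0; observed 0. Eliminates G5 stuck-at-1.
Test 4 (P=1, Q=1, R=0): fault-free G1=1, G2=1, G3=1, G4=1, G5=0 → 0; observed 1. Eliminates G3 stuck-at-0.
Only G4 stuck-at-0 is consistent with every test.

G4 stuck-at-0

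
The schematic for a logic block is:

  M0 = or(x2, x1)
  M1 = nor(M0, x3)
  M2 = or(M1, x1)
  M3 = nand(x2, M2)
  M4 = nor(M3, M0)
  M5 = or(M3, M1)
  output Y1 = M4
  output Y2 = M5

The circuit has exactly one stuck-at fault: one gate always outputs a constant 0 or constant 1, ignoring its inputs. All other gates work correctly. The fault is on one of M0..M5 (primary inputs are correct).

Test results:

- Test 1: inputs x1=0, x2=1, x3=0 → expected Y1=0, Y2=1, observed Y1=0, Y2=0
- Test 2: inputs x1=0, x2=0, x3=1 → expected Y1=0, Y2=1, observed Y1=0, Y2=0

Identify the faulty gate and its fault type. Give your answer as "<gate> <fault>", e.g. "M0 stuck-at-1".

M5 stuck-at-0

Fault-free values for test 1 (x1=0, x2=1, x3=0): M0=1, M1=0, M2=0, M3=1, M4=0, M5=1, giving Y1=0, Y2=1. Observed Y1=0, Y2=0.
Test 1: faults giving observed Y1=0, Y2=0 are {M2 stuck-at-1, M3 stuck-at-0, M5 stuck-at-0}.
Test 2 (x1=0, x2=0, x3=1): fault-free M0=0, M1=0, M2=0, M3=1, M4=0, M5=1 → Y1=0, Y2=1; observed Y1=0, Y2=0. Eliminates M2 stuck-at-1, M3 stuck-at-0.
Only M5 stuck-at-0 is consistent with every test.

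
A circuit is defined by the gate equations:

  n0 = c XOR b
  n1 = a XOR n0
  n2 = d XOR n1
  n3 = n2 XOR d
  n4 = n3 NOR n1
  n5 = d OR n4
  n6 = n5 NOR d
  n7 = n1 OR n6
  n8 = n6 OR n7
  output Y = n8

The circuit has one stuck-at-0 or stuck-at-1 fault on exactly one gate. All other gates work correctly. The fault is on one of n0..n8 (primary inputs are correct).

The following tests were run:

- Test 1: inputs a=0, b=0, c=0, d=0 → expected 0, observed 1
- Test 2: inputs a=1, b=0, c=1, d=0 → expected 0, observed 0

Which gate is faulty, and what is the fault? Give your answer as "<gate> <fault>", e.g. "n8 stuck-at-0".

Fault-free values for test 1 (a=0, b=0, c=0, d=0): n0=0, n1=0, n2=0, n3=0, n4=1, n5=1, n6=0, n7=0, n8=0, giving Y=0. Observed 1.
Test 1: faults giving observed 1 are {n0 stuck-at-1, n1 stuck-at-1, n2 stuck-at-1, n3 stuck-at-1, n4 stuck-at-0, n5 stuck-at-0, n6 stuck-at-1, n7 stuck-at-1, n8 stuck-at-1}.
Test 2 (a=1, b=0, c=1, d=0): fault-free n0=1, n1=0, n2=0, n3=0, n4=1, n5=1, n6=0, n7=0, n8=0 → 0; observed 0. Eliminates n1 stuck-at-1, n2 stuck-at-1, n3 stuck-at-1, n4 stuck-at-0, n5 stuck-at-0, n6 stuck-at-1, n7 stuck-at-1, n8 stuck-at-1.
Only n0 stuck-at-1 is consistent with every test.

n0 stuck-at-1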